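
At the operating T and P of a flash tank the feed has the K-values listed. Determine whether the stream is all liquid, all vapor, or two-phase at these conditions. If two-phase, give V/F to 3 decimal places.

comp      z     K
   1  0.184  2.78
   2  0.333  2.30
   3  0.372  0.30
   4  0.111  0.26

ΣzᵢKᵢ = 1.418; Σzᵢ/Kᵢ = 1.878.
Both exceed 1, so a two-phase solution exists.
Material balance + equilibrium reduce to Σ zᵢ(Kᵢ−1)/(1+ψ(Kᵢ−1)) = 0.
Iterate (Newton) starting at ψ = 0.39:
  ψ = 0.390: g = 0.0069, g' = -0.916 → ψ = 0.398
Converged at ψ = 0.398.

two-phase, V/F = 0.398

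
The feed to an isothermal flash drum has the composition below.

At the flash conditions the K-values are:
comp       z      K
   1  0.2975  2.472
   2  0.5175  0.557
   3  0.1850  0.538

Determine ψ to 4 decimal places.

ψ = 0.1868

Newton–Raphson from ψ = 0.5:
  ψ = 0.5000: g = -0.15337, g' = -0.4482 → ψ = 0.1578
  ψ = 0.1578: g = 0.01667, g' = -0.5878 → ψ = 0.1862
  ψ = 0.1862: g = 0.00033, g' = -0.5650 → ψ = 0.1868
Converged at ψ = 0.1868.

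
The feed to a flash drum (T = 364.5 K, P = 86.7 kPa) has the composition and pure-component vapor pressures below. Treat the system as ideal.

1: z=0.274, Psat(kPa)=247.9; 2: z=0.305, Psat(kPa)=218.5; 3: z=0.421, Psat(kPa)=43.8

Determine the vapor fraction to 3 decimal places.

Raoult's law: Kᵢ = Pᵢˢᵃᵗ/P = Pᵢˢᵃᵗ/86.7.
  K_1 = 247.9/86.7 = 2.85928, K_2 = 218.5/86.7 = 2.52018, K_3 = 43.8/86.7 = 0.50519
Rachford–Rice: g(ψ) = Σ zᵢ(Kᵢ−1)/(1+ψ(Kᵢ−1)) = 0.
Feasibility: ΣzᵢKᵢ = 1.765, Σzᵢ/Kᵢ = 1.050 — both > 1, two phases present.
Newton iteration, ψ⁰ = 0.5:
  ψ = 0.500: g = 0.2506, g' = -0.664 → ψ = 0.878
  ψ = 0.878: g = 0.0241, g' = -0.588 → ψ = 0.918
Converged at ψ = 0.918.

ψ = 0.918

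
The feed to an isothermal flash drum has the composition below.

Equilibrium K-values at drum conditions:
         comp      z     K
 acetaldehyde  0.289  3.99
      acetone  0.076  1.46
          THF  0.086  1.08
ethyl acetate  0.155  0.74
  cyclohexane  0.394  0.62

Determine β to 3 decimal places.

β = 0.858

Newton iteration, β⁰ = 0.38:
  β = 0.380: g = 0.2212, g' = -0.669 → β = 0.711
  β = 0.711: g = 0.0548, g' = -0.397 → β = 0.849
  β = 0.849: g = 0.0031, g' = -0.356 → β = 0.858
Converged at β = 0.858.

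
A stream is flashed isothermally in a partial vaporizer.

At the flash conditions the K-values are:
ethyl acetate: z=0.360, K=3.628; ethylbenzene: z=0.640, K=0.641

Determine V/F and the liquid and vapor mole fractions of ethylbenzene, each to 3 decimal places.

V/F = 0.759, x_ethylbenzene = 0.880, y_ethylbenzene = 0.564

Rachford–Rice: g(V/F) = Σ zᵢ(Kᵢ−1)/(1+V/F(Kᵢ−1)) = 0.
Feasibility: ΣzᵢKᵢ = 1.716, Σzᵢ/Kᵢ = 1.098 — both > 1, two phases present.
Binary case is linear: z₁(K₁−1)(1+V/F(K₂−1)) + z₂(K₂−1)(1+V/F(K₁−1)) = 0
⇒ V/F = [z₁(K₁−1)+z₂(K₂−1)] / [−(K₁−1)(K₂−1)] = 0.7163/0.9435 = 0.759
Compositions from xᵢ = zᵢ/(1+V/F(Kᵢ−1)), yᵢ = Kᵢxᵢ:
  ethyl acetate: x = 0.120, y = 0.436
  ethylbenzene: x = 0.880, y = 0.564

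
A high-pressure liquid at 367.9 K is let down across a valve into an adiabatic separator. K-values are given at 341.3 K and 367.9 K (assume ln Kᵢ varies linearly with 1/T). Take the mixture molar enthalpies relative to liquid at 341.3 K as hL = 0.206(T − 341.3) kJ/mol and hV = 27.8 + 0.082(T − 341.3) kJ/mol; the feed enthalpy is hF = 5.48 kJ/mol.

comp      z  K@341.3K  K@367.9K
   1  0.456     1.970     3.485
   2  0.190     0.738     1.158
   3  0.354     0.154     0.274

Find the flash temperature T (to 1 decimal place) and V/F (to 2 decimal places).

T = 343.0 K, V/F = 0.19

Adiabatic flash: solve Rachford–Rice at each trial T, then check hF = ψ·hV(T) + (1−ψ)·hL(T).
  T = 341.3 K: K = (1.970, 0.738, 0.154), RR gives ψ = 0.137, H_out = 3.811 kJ/mol
  T = 367.9 K: K = (3.485, 1.158, 0.274), RR gives ψ = 0.626, H_out = 20.808 kJ/mol
  T = 354.6 K: K = (2.648, 0.932, 0.208), RR gives ψ = 0.431, H_out = 14.018 kJ/mol
  T = 348.0 K: K = (2.293, 0.832, 0.180), RR gives ψ = 0.307, H_out = 9.667 kJ/mol
  T = 344.6 K: K = (2.125, 0.783, 0.166), RR gives ψ = 0.229, H_out = 6.940 kJ/mol
  T = 343.0 K: K = (2.049, 0.761, 0.160), RR gives ψ = 0.186, H_out = 5.493 kJ/mol
Linear interpolation between T = 341.3 (H_out = 3.811) and T = 343.0 (H_out = 5.493) on hF = 5.48 gives T ≈ 343.0 K, at which ψ = 0.19.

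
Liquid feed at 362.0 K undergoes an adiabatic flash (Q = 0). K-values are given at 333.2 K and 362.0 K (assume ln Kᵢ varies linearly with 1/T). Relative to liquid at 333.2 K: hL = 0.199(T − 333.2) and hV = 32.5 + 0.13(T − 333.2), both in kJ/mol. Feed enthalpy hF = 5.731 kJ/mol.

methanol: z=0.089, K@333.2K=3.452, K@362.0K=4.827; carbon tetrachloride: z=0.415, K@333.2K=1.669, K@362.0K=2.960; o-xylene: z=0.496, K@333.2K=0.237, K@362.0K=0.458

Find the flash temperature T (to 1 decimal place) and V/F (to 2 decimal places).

Adiabatic flash: solve Rachford–Rice at each trial T, then check hF = ψ·hV(T) + (1−ψ)·hL(T).
  T = 333.2 K: K = (3.452, 1.669, 0.237), RR gives ψ = 0.131, H_out = 4.256 kJ/mol
  T = 362.0 K: K = (4.827, 2.960, 0.458), RR gives ψ = 0.703, H_out = 27.184 kJ/mol
  T = 347.6 K: K = (4.110, 2.249, 0.334), RR gives ψ = 0.422, H_out = 16.150 kJ/mol
  T = 340.4 K: K = (3.774, 1.944, 0.282), RR gives ψ = 0.284, H_out = 10.517 kJ/mol
  T = 336.8 K: K = (3.611, 1.803, 0.259), RR gives ψ = 0.210, H_out = 7.481 kJ/mol
  T = 335.0 K: K = (3.531, 1.735, 0.248), RR gives ψ = 0.171, H_out = 5.893 kJ/mol
Linear interpolation between T = 333.2 (H_out = 4.256) and T = 335.0 (H_out = 5.893) on hF = 5.731 gives T ≈ 334.8 K, at which ψ = 0.17.

T = 334.8 K, V/F = 0.17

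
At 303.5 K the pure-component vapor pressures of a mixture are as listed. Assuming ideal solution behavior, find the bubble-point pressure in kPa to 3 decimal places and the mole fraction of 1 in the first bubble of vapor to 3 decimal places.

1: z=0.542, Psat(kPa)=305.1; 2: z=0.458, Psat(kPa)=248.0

Pbub = 278.948 kPa, y_1 = 0.593

At the bubble point ψ → 0, so ΣzᵢKᵢ = 1 with Kᵢ = Pᵢˢᵃᵗ/P ⇒ P = ΣzᵢPᵢˢᵃᵗ.
P = 0.542·305.1 + 0.458·248.0 = 278.948 kPa
yᵢ = zᵢPᵢˢᵃᵗ/P ⇒ y_1 = 0.542·305.1/278.948 = 0.593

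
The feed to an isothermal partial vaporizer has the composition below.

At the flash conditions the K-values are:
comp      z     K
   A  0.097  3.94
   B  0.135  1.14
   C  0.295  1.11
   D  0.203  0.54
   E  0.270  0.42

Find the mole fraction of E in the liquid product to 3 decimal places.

Iterate (Newton) starting at ψ = 0.45:
  ψ = 0.450: g = -0.1582, g' = -0.396 → ψ = 0.050
  ψ = 0.050: g = 0.0428, g' = -0.785 → ψ = 0.105
  ψ = 0.105: g = 0.0040, g' = -0.647 → ψ = 0.111
Converged at ψ = 0.111.
Compositions from xᵢ = zᵢ/(1+ψ(Kᵢ−1)), yᵢ = Kᵢxᵢ:
  A: x = 0.073, y = 0.288
  B: x = 0.133, y = 0.152
  C: x = 0.291, y = 0.324
  D: x = 0.214, y = 0.116
  E: x = 0.289, y = 0.121

x_E = 0.289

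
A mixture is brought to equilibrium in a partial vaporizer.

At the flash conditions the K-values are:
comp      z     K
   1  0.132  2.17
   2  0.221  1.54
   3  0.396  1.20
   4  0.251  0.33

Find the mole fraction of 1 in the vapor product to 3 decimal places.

y_1 = 0.177

Material balance + equilibrium reduce to Σ zᵢ(Kᵢ−1)/(1+ψ(Kᵢ−1)) = 0.
Check two-phase: ΣzᵢKᵢ = 1.185 > 1 and Σzᵢ/Kᵢ = 1.295 > 1, so g(0) = 0.185 > 0 and g(1) = -0.295 < 0.
Iterate (Newton) starting at ψ = 0.5:
  ψ = 0.500: g = 0.0105, g' = -0.380 → ψ = 0.528
  ψ = 0.528: g = -0.0001, g' = -0.391 → ψ = 0.527
Converged at ψ = 0.527.
Compositions from xᵢ = zᵢ/(1+ψ(Kᵢ−1)), yᵢ = Kᵢxᵢ:
  1: x = 0.082, y = 0.177
  2: x = 0.172, y = 0.265
  3: x = 0.358, y = 0.430
  4: x = 0.388, y = 0.128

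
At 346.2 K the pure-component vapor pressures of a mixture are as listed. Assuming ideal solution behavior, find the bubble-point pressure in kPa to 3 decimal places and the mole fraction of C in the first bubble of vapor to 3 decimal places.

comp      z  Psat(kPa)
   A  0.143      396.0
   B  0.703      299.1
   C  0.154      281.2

At the bubble point ψ → 0, so ΣzᵢKᵢ = 1 with Kᵢ = Pᵢˢᵃᵗ/P ⇒ P = ΣzᵢPᵢˢᵃᵗ.
P = 0.143·396.0 + 0.703·299.1 + 0.154·281.2 = 310.200 kPa
yᵢ = zᵢPᵢˢᵃᵗ/P ⇒ y_C = 0.154·281.2/310.200 = 0.140

Pbub = 310.200 kPa, y_C = 0.140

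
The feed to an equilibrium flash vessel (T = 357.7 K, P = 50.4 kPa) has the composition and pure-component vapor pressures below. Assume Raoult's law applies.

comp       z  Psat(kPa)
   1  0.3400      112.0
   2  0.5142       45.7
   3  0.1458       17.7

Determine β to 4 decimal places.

Raoult's law: Kᵢ = Pᵢˢᵃᵗ/P = Pᵢˢᵃᵗ/50.4.
  K_1 = 112.0/50.4 = 2.222222, K_2 = 45.7/50.4 = 0.906746, K_3 = 17.7/50.4 = 0.351190
Rachford–Rice: g(β) = Σ zᵢ(Kᵢ−1)/(1+β(Kᵢ−1)) = 0.
Feasibility: ΣzᵢKᵢ = 1.2730, Σzᵢ/Kᵢ = 1.1352 — both > 1, two phases present.
Iterate (Newton) starting at β = 0.5:
  β = 0.5000: g = 0.06762, g' = -0.3351 → β = 0.7018
  β = 0.7018: g = -0.00130, g' = -0.3592 → β = 0.6982
Converged at β = 0.6982.

β = 0.6982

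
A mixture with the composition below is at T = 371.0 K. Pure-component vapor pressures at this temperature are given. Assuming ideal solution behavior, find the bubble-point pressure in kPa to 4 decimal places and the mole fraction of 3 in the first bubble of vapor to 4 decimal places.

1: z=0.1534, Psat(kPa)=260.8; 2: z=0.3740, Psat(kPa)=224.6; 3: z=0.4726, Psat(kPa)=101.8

Pbub = 172.1178 kPa, y_3 = 0.2795

At the bubble point ψ → 0, so ΣzᵢKᵢ = 1 with Kᵢ = Pᵢˢᵃᵗ/P ⇒ P = ΣzᵢPᵢˢᵃᵗ.
P = 0.1534·260.8 + 0.3740·224.6 + 0.4726·101.8 = 172.1178 kPa
yᵢ = zᵢPᵢˢᵃᵗ/P ⇒ y_3 = 0.4726·101.8/172.1178 = 0.2795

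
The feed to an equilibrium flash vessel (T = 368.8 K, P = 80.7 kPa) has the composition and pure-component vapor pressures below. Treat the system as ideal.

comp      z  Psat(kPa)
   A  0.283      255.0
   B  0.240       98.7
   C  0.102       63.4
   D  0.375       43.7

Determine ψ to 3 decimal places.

ψ = 0.727

Raoult's law: Kᵢ = Pᵢˢᵃᵗ/P = Pᵢˢᵃᵗ/80.7.
  K_A = 255.0/80.7 = 3.15985, K_B = 98.7/80.7 = 1.22305, K_C = 63.4/80.7 = 0.78563, K_D = 43.7/80.7 = 0.54151
Let ψ = V/F and solve Σ zᵢ(Kᵢ−1)/(1+ψ(Kᵢ−1)) = 0.
Check two-phase: ΣzᵢKᵢ = 1.471 > 1 and Σzᵢ/Kᵢ = 1.108 > 1, so g(0) = 0.471 > 0 and g(1) = -0.108 < 0.
Newton iteration, ψ⁰ = 0.5:
  ψ = 0.500: g = 0.0945, g' = -0.453 → ψ = 0.708
  ψ = 0.708: g = 0.0074, g' = -0.395 → ψ = 0.727
Converged at ψ = 0.727.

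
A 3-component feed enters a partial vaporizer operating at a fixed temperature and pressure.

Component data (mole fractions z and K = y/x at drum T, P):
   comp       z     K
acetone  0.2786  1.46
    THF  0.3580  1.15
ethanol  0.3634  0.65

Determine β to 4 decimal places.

Newton iteration, β⁰ = 0.5:
  β = 0.5000: g = -0.00002, g' = -0.1113 → β = 0.4998
Converged at β = 0.4998.

β = 0.4998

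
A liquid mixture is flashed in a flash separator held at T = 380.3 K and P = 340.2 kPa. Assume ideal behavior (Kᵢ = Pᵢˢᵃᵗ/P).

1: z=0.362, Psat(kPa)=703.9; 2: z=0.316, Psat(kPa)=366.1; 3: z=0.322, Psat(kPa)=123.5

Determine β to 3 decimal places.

Raoult's law: Kᵢ = Pᵢˢᵃᵗ/P = Pᵢˢᵃᵗ/340.2.
  K_1 = 703.9/340.2 = 2.06908, K_2 = 366.1/340.2 = 1.07613, K_3 = 123.5/340.2 = 0.36302
Let β = V/F and solve Σ zᵢ(Kᵢ−1)/(1+β(Kᵢ−1)) = 0.
Check two-phase: ΣzᵢKᵢ = 1.206 > 1 and Σzᵢ/Kᵢ = 1.356 > 1, so g(0) = 0.206 > 0 and g(1) = -0.356 < 0.
Newton–Raphson from β = 0.61:
  β = 0.610: g = -0.0782, g' = -0.503 → β = 0.454
  β = 0.454: g = -0.0049, g' = -0.448 → β = 0.443
Converged at β = 0.443.

β = 0.443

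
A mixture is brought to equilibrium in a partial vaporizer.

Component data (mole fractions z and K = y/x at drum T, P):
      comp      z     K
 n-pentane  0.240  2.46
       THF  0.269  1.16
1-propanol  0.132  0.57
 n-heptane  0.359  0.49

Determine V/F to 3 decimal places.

Material balance + equilibrium reduce to Σ zᵢ(Kᵢ−1)/(1+V/F(Kᵢ−1)) = 0.
g(0) = ΣzᵢKᵢ − 1 = 0.154 and g(1) = 1 − Σzᵢ/Kᵢ = -0.294, so a root lies in (0, 1).
Newton–Raphson from V/F = 0.5:
  V/F = 0.500: g = -0.0757, g' = -0.385 → V/F = 0.303
  V/F = 0.303: g = 0.0020, g' = -0.415 → V/F = 0.308
Converged at V/F = 0.308.

V/F = 0.308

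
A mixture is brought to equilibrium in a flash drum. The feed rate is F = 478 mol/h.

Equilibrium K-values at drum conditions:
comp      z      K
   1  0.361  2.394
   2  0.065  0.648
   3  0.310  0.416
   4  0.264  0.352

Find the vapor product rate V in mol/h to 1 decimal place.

V = 74.3 mol/h

Newton–Raphson from β = 0.5:
  β = 0.500: g = -0.2400, g' = -0.709 → β = 0.161
  β = 0.161: g = -0.0044, g' = -0.744 → β = 0.156
Converged at β = 0.156.
Then V = β·F = 0.1555·478 = 74.3 mol/h and L = F − V = 403.7 mol/h.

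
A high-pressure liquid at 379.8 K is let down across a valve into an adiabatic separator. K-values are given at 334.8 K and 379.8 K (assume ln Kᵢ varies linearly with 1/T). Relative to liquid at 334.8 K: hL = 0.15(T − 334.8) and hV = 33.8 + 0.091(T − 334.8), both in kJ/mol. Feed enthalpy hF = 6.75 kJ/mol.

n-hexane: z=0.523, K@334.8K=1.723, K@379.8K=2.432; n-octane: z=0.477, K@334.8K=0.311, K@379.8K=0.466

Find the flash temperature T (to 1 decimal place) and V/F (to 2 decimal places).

Adiabatic flash: solve Rachford–Rice at each trial T, then check hF = ψ·hV(T) + (1−ψ)·hL(T).
  T = 334.8 K: K = (1.723, 0.311), RR gives ψ = 0.099, H_out = 3.357 kJ/mol
  T = 379.8 K: K = (2.432, 0.466), RR gives ψ = 0.646, H_out = 26.879 kJ/mol
  T = 357.3 K: K = (2.069, 0.386), RR gives ψ = 0.405, H_out = 16.531 kJ/mol
  T = 346.1 K: K = (1.895, 0.348), RR gives ψ = 0.269, H_out = 10.593 kJ/mol
  T = 340.5 K: K = (1.809, 0.329), RR gives ψ = 0.190, H_out = 7.218 kJ/mol
  T = 337.6 K: K = (1.765, 0.320), RR gives ψ = 0.146, H_out = 5.316 kJ/mol
  T = 339.1 K: K = (1.788, 0.325), RR gives ψ = 0.169, H_out = 6.314 kJ/mol
Linear interpolation between T = 339.1 (H_out = 6.314) and T = 340.5 (H_out = 7.218) on hF = 6.75 gives T ≈ 339.8 K, at which ψ = 0.18.

T = 339.8 K, V/F = 0.18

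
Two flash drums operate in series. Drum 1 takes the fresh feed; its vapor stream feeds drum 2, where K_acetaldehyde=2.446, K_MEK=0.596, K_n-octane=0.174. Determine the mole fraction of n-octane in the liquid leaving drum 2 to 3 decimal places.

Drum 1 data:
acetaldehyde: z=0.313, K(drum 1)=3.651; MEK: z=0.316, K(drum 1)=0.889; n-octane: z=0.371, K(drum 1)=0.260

Drum 1:
Material balance + equilibrium reduce to Σ zᵢ(Kᵢ−1)/(1+ψ₁(Kᵢ−1)) = 0.
g(0) = ΣzᵢKᵢ − 1 = 0.520 and g(1) = 1 − Σzᵢ/Kᵢ = -0.868, so a root lies in (0, 1).
Iterate (Newton) starting at ψ₁ = 0.62:
  ψ₁ = 0.620: g = -0.2311, g' = -1.013 → ψ₁ = 0.392
  ψ₁ = 0.392: g = -0.0164, g' = -0.936 → ψ₁ = 0.374
Converged at ψ₁ = 0.374.
Drum-1 compositions:
  acetaldehyde: x = 0.157, y = 0.573
  MEK: x = 0.330, y = 0.293
  n-octane: x = 0.513, y = 0.133
Drum-2 feed = drum-1 vapor: z₂ = (0.5735, 0.2931, 0.1334).
Drum 2:
Let ψ₂ = V/F and solve Σ zᵢ(Kᵢ−1)/(1+ψ₂(Kᵢ−1)) = 0.
Check two-phase: ΣzᵢKᵢ = 1.601 > 1 and Σzᵢ/Kᵢ = 1.493 > 1, so g(0) = 0.601 > 0 and g(1) = -0.493 < 0.
Newton iteration, ψ₂⁰ = 0.5:
  ψ₂ = 0.500: g = 0.1451, g' = -0.743 → ψ₂ = 0.695
  ψ₂ = 0.695: g = -0.0100, g' = -0.893 → ψ₂ = 0.684
Converged at ψ₂ = 0.684.
  acetaldehyde: x = 0.288, y = 0.705
  MEK: x = 0.405, y = 0.241
  n-octane: x = 0.307, y = 0.053

x_n-octane (drum 2) = 0.307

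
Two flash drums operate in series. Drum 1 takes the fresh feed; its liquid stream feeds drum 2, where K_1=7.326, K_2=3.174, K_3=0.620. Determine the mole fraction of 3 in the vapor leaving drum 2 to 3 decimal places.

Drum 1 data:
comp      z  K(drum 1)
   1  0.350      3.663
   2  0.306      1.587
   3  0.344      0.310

y_3 (drum 2) = 0.551

Drum 1:
Material balance + equilibrium reduce to Σ zᵢ(Kᵢ−1)/(1+ψ₁(Kᵢ−1)) = 0.
g(0) = ΣzᵢKᵢ − 1 = 0.874 and g(1) = 1 − Σzᵢ/Kᵢ = -0.398, so a root lies in (0, 1).
Newton iteration, ψ₁⁰ = 0.5:
  ψ₁ = 0.500: g = 0.1762, g' = -0.901 → ψ₁ = 0.696
  ψ₁ = 0.696: g = -0.0021, g' = -0.964 → ψ₁ = 0.693
Converged at ψ₁ = 0.693.
Drum-1 compositions:
  1: x = 0.123, y = 0.450
  2: x = 0.217, y = 0.345
  3: x = 0.660, y = 0.204
Drum-2 feed = drum-1 liquid: z₂ = (0.1230, 0.2175, 0.6596).
Drum 2:
Rachford–Rice: g(ψ₂) = Σ zᵢ(Kᵢ−1)/(1+ψ₂(Kᵢ−1)) = 0.
g(0) = ΣzᵢKᵢ − 1 = 1.000 and g(1) = 1 − Σzᵢ/Kᵢ = -0.149, so a root lies in (0, 1).
Newton–Raphson from ψ₂ = 0.46:
  ψ₂ = 0.460: g = 0.1316, g' = -0.719 → ψ₂ = 0.643
  ψ₂ = 0.643: g = 0.0189, g' = -0.537 → ψ₂ = 0.678
  ψ₂ = 0.678: g = 0.0004, g' = -0.516 → ψ₂ = 0.679
Converged at ψ₂ = 0.679.
  1: x = 0.023, y = 0.170
  2: x = 0.088, y = 0.279
  3: x = 0.889, y = 0.551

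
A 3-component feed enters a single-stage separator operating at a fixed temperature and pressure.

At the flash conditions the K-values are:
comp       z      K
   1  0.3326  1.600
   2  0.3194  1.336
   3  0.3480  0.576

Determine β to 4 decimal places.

Material balance + equilibrium reduce to Σ zᵢ(Kᵢ−1)/(1+β(Kᵢ−1)) = 0.
g(0) = ΣzᵢKᵢ − 1 = 0.1593 and g(1) = 1 − Σzᵢ/Kᵢ = -0.0511, so a root lies in (0, 1).
Iterate (Newton) starting at β = 0.36:
  β = 0.3600: g = 0.08572, g' = -0.1968 → β = 0.7956
  β = 0.7956: g = -0.00289, g' = -0.2198 → β = 0.7824
  β = 0.7824: g = -0.00001, g' = -0.2182 → β = 0.7823
Converged at β = 0.7823.

β = 0.7823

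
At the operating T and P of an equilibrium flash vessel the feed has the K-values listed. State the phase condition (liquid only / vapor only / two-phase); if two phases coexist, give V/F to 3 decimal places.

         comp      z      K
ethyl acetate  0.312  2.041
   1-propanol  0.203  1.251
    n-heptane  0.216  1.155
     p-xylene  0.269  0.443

ΣzᵢKᵢ = 1.259; Σzᵢ/Kᵢ = 1.109.
Both exceed 1, so a two-phase solution exists.
Rachford–Rice: g(ψ) = Σ zᵢ(Kᵢ−1)/(1+ψ(Kᵢ−1)) = 0.
Newton iteration, ψ⁰ = 0.49:
  ψ = 0.490: g = 0.0855, g' = -0.321 → ψ = 0.757
  ψ = 0.757: g = -0.0045, g' = -0.368 → ψ = 0.744
Converged at ψ = 0.744.

two-phase, V/F = 0.744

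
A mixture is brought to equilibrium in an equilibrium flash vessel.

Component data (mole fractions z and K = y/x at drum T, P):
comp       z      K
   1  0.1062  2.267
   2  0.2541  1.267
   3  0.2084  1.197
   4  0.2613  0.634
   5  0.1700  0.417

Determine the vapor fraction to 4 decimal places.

Rachford–Rice: g(ψ) = Σ zᵢ(Kᵢ−1)/(1+ψ(Kᵢ−1)) = 0.
Feasibility: ΣzᵢKᵢ = 1.0487, Σzᵢ/Kᵢ = 1.2413 — both > 1, two phases present.
Newton iteration, ψ⁰ = 0.5:
  ψ = 0.5000: g = -0.07734, g' = -0.2522 → ψ = 0.1934
  ψ = 0.1934: g = -0.00248, g' = -0.2478 → ψ = 0.1833
  ψ = 0.1833: g = 0.00001, g' = -0.2489 → ψ = 0.1834
Converged at ψ = 0.1834.

ψ = 0.1834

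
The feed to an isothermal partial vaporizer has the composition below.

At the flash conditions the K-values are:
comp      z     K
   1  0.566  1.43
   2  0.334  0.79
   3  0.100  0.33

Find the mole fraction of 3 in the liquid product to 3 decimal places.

Let ψ = V/F and solve Σ zᵢ(Kᵢ−1)/(1+ψ(Kᵢ−1)) = 0.
Check two-phase: ΣzᵢKᵢ = 1.106 > 1 and Σzᵢ/Kᵢ = 1.122 > 1, so g(0) = 0.106 > 0 and g(1) = -0.122 < 0.
Newton iteration, ψ⁰ = 0.32:
  ψ = 0.320: g = 0.0535, g' = -0.171 → ψ = 0.634
  ψ = 0.634: g = -0.0060, g' = -0.220 → ψ = 0.606
Converged at ψ = 0.606.
Compositions from xᵢ = zᵢ/(1+ψ(Kᵢ−1)), yᵢ = Kᵢxᵢ:
  1: x = 0.449, y = 0.642
  2: x = 0.383, y = 0.302
  3: x = 0.168, y = 0.056

x_3 = 0.168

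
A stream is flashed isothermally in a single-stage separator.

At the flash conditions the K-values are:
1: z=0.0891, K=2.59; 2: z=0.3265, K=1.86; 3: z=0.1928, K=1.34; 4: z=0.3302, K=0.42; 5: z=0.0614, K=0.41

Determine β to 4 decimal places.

Iterate (Newton) starting at β = 0.36:
  β = 0.3600: g = 0.07486, g' = -0.4615 → β = 0.5222
  β = 0.5222: g = -0.00024, g' = -0.4715 → β = 0.5217
Converged at β = 0.5217.

β = 0.5217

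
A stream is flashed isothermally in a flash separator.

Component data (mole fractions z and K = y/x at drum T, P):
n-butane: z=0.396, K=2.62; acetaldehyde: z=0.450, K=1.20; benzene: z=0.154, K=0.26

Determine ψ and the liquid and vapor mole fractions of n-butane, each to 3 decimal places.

Iterate (Newton) starting at ψ = 0.54:
  ψ = 0.540: g = 0.2336, g' = -0.544 → ψ = 0.969
  ψ = 0.969: g = -0.0780, g' = -1.224 → ψ = 0.906
  ψ = 0.906: g = -0.0092, g' = -0.958 → ψ = 0.896
Converged at ψ = 0.896.
Compositions from xᵢ = zᵢ/(1+ψ(Kᵢ−1)), yᵢ = Kᵢxᵢ:
  n-butane: x = 0.162, y = 0.423
  acetaldehyde: x = 0.382, y = 0.458
  benzene: x = 0.457, y = 0.119

ψ = 0.896, x_n-butane = 0.162, y_n-butane = 0.423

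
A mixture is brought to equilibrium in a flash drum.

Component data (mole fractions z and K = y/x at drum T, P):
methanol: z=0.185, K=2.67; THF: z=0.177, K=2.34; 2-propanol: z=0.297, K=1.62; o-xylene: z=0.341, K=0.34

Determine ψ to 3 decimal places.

ψ = 0.666

Material balance + equilibrium reduce to Σ zᵢ(Kᵢ−1)/(1+ψ(Kᵢ−1)) = 0.
Check two-phase: ΣzᵢKᵢ = 1.505 > 1 and Σzᵢ/Kᵢ = 1.331 > 1, so g(0) = 0.505 > 0 and g(1) = -0.331 < 0.
Newton–Raphson from ψ = 0.5:
  ψ = 0.500: g = 0.1150, g' = -0.665 → ψ = 0.673
  ψ = 0.673: g = -0.0049, g' = -0.740 → ψ = 0.666
Converged at ψ = 0.666.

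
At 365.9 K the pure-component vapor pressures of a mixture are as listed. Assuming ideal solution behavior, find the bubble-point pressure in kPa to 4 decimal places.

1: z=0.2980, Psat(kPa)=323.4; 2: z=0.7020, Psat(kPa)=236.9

Pbub = 262.6770 kPa

At the bubble point ψ → 0, so ΣzᵢKᵢ = 1 with Kᵢ = Pᵢˢᵃᵗ/P ⇒ P = ΣzᵢPᵢˢᵃᵗ.
P = 0.2980·323.4 + 0.7020·236.9 = 262.6770 kPa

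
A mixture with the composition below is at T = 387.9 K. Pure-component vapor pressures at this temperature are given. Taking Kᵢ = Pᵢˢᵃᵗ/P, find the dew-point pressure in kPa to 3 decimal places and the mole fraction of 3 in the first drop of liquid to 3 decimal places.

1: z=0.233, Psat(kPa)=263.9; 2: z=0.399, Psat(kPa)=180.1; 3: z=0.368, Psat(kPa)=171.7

Pdew = 190.781 kPa, x_3 = 0.409

At the dew point ψ → 1, so Σzᵢ/Kᵢ = 1 with Kᵢ = Pᵢˢᵃᵗ/P ⇒ 1/P = Σzᵢ/Pᵢˢᵃᵗ.
1/P = 0.233/263.9 + 0.399/180.1 + 0.368/171.7 = 0.005242 ⇒ P = 190.781 kPa
xᵢ = zᵢP/Pᵢˢᵃᵗ ⇒ x_3 = 0.368·190.781/171.7 = 0.409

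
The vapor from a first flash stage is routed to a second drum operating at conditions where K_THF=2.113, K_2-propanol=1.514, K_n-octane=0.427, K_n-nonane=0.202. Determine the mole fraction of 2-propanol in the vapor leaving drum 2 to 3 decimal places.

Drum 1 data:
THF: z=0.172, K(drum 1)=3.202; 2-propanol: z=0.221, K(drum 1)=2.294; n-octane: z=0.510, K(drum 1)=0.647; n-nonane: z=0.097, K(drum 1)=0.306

Drum 1:
Material balance + equilibrium reduce to Σ zᵢ(Kᵢ−1)/(1+ψ₁(Kᵢ−1)) = 0.
Check two-phase: ΣzᵢKᵢ = 1.417 > 1 and Σzᵢ/Kᵢ = 1.255 > 1, so g(0) = 0.417 > 0 and g(1) = -0.255 < 0.
Newton–Raphson from ψ₁ = 0.5:
  ψ₁ = 0.500: g = 0.0322, g' = -0.529 → ψ₁ = 0.561
  ψ₁ = 0.561: g = 0.0005, g' = -0.515 → ψ₁ = 0.562
Converged at ψ₁ = 0.562.
Drum-1 compositions:
  THF: x = 0.077, y = 0.246
  2-propanol: x = 0.128, y = 0.294
  n-octane: x = 0.636, y = 0.412
  n-nonane: x = 0.159, y = 0.049
Drum-2 feed = drum-1 vapor: z₂ = (0.2462, 0.2936, 0.4116, 0.0486).
Drum 2:
Let ψ₂ = V/F and solve Σ zᵢ(Kᵢ−1)/(1+ψ₂(Kᵢ−1)) = 0.
Feasibility: ΣzᵢKᵢ = 1.150, Σzᵢ/Kᵢ = 1.515 — both > 1, two phases present.
Newton–Raphson from ψ₂ = 0.69:
  ψ₂ = 0.690: g = -0.2101, g' = -0.663 → ψ₂ = 0.373
  ψ₂ = 0.373: g = -0.0350, g' = -0.488 → ψ₂ = 0.301
Converged at ψ₂ = 0.301.
  THF: x = 0.184, y = 0.390
  2-propanol: x = 0.254, y = 0.385
  n-octane: x = 0.497, y = 0.212
  n-nonane: x = 0.064, y = 0.013

y_2-propanol (drum 2) = 0.385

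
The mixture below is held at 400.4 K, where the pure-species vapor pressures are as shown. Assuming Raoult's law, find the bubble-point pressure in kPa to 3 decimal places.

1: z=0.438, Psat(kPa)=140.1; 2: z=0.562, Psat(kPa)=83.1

At the bubble point ψ → 0, so ΣzᵢKᵢ = 1 with Kᵢ = Pᵢˢᵃᵗ/P ⇒ P = ΣzᵢPᵢˢᵃᵗ.
P = 0.438·140.1 + 0.562·83.1 = 108.066 kPa

Pbub = 108.066 kPa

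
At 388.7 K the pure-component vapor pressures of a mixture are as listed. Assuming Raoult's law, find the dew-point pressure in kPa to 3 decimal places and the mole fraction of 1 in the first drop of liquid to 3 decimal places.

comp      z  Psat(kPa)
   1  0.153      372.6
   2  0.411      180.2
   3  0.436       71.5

Pdew = 113.774 kPa, x_1 = 0.047

At the dew point ψ → 1, so Σzᵢ/Kᵢ = 1 with Kᵢ = Pᵢˢᵃᵗ/P ⇒ 1/P = Σzᵢ/Pᵢˢᵃᵗ.
1/P = 0.153/372.6 + 0.411/180.2 + 0.436/71.5 = 0.008789 ⇒ P = 113.774 kPa
xᵢ = zᵢP/Pᵢˢᵃᵗ ⇒ x_1 = 0.153·113.774/372.6 = 0.047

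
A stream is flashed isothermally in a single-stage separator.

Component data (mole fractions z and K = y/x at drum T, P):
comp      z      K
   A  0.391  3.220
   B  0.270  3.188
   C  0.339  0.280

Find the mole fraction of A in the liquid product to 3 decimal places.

x_A = 0.145

Rachford–Rice: g(V/F) = Σ zᵢ(Kᵢ−1)/(1+V/F(Kᵢ−1)) = 0.
g(0) = ΣzᵢKᵢ − 1 = 1.215 and g(1) = 1 − Σzᵢ/Kᵢ = -0.417, so a root lies in (0, 1).
Newton iteration, V/F⁰ = 0.7:
  V/F = 0.700: g = 0.0811, g' = -1.211 → V/F = 0.767
  V/F = 0.767: g = -0.0033, g' = -1.320 → V/F = 0.764
Converged at V/F = 0.764.
Compositions from xᵢ = zᵢ/(1+V/F(Kᵢ−1)), yᵢ = Kᵢxᵢ:
  A: x = 0.145, y = 0.467
  B: x = 0.101, y = 0.322
  C: x = 0.754, y = 0.211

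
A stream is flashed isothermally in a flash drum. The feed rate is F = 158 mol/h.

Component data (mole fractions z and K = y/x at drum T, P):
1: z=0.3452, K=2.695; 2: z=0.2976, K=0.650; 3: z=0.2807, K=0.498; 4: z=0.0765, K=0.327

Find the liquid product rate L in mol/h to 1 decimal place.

Newton–Raphson from V/F = 0.64:
  V/F = 0.6400: g = -0.15162, g' = -0.5492 → V/F = 0.3639
  V/F = 0.3639: g = 0.00193, g' = -0.5939 → V/F = 0.3672
Converged at V/F = 0.3672.
Then V = V/F·F = 0.3672·158 = 58.0 mol/h and L = F − V = 100.0 mol/h.

L = 100.0 mol/h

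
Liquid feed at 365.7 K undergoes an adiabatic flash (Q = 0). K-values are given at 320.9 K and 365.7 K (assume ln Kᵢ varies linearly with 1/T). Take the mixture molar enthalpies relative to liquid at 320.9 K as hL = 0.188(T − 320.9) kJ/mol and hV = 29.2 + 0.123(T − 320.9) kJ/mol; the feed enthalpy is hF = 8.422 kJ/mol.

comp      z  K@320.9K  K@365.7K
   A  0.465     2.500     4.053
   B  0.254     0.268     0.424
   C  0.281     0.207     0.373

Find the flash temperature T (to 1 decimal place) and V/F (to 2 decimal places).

Adiabatic flash: solve Rachford–Rice at each trial T, then check hF = ψ·hV(T) + (1−ψ)·hL(T).
  T = 320.9 K: K = (2.500, 0.268, 0.207), RR gives ψ = 0.252, H_out = 7.350 kJ/mol
  T = 365.7 K: K = (4.053, 0.424, 0.373), RR gives ψ = 0.595, H_out = 24.075 kJ/mol
  T = 343.3 K: K = (3.234, 0.342, 0.283), RR gives ψ = 0.435, H_out = 16.282 kJ/mol
  T = 332.1 K: K = (2.856, 0.304, 0.243), RR gives ψ = 0.350, H_out = 12.078 kJ/mol
  T = 326.5 K: K = (2.675, 0.286, 0.225), RR gives ψ = 0.303, H_out = 9.802 kJ/mol
  T = 323.7 K: K = (2.587, 0.277, 0.216), RR gives ψ = 0.278, H_out = 8.601 kJ/mol
  T = 322.3 K: K = (2.543, 0.272, 0.211), RR gives ψ = 0.265, H_out = 7.983 kJ/mol
Linear interpolation between T = 322.3 (H_out = 7.983) and T = 323.7 (H_out = 8.601) on hF = 8.422 gives T ≈ 323.3 K, at which ψ = 0.27.

T = 323.3 K, V/F = 0.27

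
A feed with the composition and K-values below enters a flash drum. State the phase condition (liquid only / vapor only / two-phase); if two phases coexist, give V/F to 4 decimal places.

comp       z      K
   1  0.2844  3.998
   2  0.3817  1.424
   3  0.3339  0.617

ΣzᵢKᵢ = 1.8866; Σzᵢ/Kᵢ = 0.8804.
Since Σzᵢ/Kᵢ < 1 the mixture is above its dew point — single vapor phase.

vapor only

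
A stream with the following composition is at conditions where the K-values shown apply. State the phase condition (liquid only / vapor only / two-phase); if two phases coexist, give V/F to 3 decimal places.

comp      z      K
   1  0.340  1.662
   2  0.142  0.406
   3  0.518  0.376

ΣzᵢKᵢ = 0.818; Σzᵢ/Kᵢ = 1.932.
Since ΣzᵢKᵢ < 1 the mixture is below its bubble point — single liquid phase.

liquid only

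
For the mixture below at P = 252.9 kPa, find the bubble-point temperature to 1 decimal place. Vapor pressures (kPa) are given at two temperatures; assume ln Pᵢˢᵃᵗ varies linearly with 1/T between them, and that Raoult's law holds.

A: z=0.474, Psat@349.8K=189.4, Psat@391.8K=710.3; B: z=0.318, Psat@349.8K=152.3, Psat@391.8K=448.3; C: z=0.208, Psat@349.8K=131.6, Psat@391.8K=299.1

Bubble-point temperature: ΣzᵢPᵢˢᵃᵗ(T) = P. Interpolate ln Pᵢˢᵃᵗ = aᵢ + bᵢ/T.
  T = 349.8 K: ΣzᵢPᵢˢᵃᵗ = 165.58 kPa
  T = 391.8 K: ΣzᵢPᵢˢᵃᵗ = 541.45 kPa
  T = 370.8 K: ΣzᵢPᵢˢᵃᵗ = 308.40 kPa
  T = 360.3 K: ΣzᵢPᵢˢᵃᵗ = 227.76 kPa
  T = 365.6 K: ΣzᵢPᵢˢᵃᵗ = 265.92 kPa
  T = 363.0 K: ΣzᵢPᵢˢᵃᵗ = 246.59 kPa
  T = 364.3 K: ΣzᵢPᵢˢᵃᵗ = 256.10 kPa
Interpolating between 363.0 K and 364.3 K gives T ≈ 363.9 K.

T = 363.9 K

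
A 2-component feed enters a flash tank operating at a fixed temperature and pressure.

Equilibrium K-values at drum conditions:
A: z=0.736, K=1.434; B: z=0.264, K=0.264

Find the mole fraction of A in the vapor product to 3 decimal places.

y_A = 0.902

Binary case is linear: z₁(K₁−1)(1+ψ(K₂−1)) + z₂(K₂−1)(1+ψ(K₁−1)) = 0
⇒ ψ = [z₁(K₁−1)+z₂(K₂−1)] / [−(K₁−1)(K₂−1)] = 0.1251/0.3194 = 0.392
Compositions from xᵢ = zᵢ/(1+ψ(Kᵢ−1)), yᵢ = Kᵢxᵢ:
  A: x = 0.629, y = 0.902
  B: x = 0.371, y = 0.098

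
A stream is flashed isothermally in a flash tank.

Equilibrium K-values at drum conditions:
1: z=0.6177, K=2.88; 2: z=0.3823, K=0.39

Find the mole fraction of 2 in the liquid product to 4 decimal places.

Newton–Raphson from V/F = 0.5:
  V/F = 0.5000: g = 0.26305, g' = -0.8746 → V/F = 0.8008
  V/F = 0.8008: g = 0.00761, g' = -0.8914 → V/F = 0.8093
Converged at V/F = 0.8093.
Compositions from xᵢ = zᵢ/(1+V/F(Kᵢ−1)), yᵢ = Kᵢxᵢ:
  1: x = 0.2450, y = 0.7055
  2: x = 0.7550, y = 0.2945

x_2 = 0.7550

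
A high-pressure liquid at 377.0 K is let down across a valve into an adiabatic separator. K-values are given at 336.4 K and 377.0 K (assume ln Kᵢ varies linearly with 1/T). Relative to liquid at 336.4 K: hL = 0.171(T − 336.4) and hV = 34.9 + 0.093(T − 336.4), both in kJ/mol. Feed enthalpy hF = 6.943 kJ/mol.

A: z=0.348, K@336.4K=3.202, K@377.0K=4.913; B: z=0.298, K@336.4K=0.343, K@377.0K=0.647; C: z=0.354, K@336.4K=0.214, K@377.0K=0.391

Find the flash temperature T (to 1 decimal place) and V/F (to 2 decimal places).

T = 337.8 K, V/F = 0.19

Adiabatic flash: solve Rachford–Rice at each trial T, then check hF = ψ·hV(T) + (1−ψ)·hL(T).
  T = 336.4 K: K = (3.202, 0.343, 0.214), RR gives ψ = 0.182, H_out = 6.351 kJ/mol
  T = 377.0 K: K = (4.913, 0.647, 0.391), RR gives ψ = 0.525, H_out = 23.596 kJ/mol
  T = 356.7 K: K = (4.015, 0.480, 0.294), RR gives ψ = 0.341, H_out = 14.827 kJ/mol
  T = 346.5 K: K = (3.595, 0.407, 0.252), RR gives ψ = 0.261, H_out = 10.642 kJ/mol
  T = 341.4 K: K = (3.394, 0.374, 0.232), RR gives ψ = 0.222, H_out = 8.508 kJ/mol
  T = 338.9 K: K = (3.297, 0.358, 0.223), RR gives ψ = 0.202, H_out = 7.440 kJ/mol
  T = 337.6 K: K = (3.248, 0.350, 0.218), RR gives ψ = 0.192, H_out = 6.877 kJ/mol
Linear interpolation between T = 337.6 (H_out = 6.877) and T = 338.9 (H_out = 7.440) on hF = 6.943 gives T ≈ 337.8 K, at which ψ = 0.19.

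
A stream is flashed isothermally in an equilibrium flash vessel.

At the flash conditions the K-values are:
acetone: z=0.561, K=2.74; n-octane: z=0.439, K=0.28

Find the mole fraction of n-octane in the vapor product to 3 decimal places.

y_n-octane = 0.198

Iterate (Newton) starting at β = 0.5:
  β = 0.500: g = 0.0281, g' = -1.041 → β = 0.527
Converged at β = 0.527.
Compositions from xᵢ = zᵢ/(1+β(Kᵢ−1)), yᵢ = Kᵢxᵢ:
  acetone: x = 0.293, y = 0.802
  n-octane: x = 0.707, y = 0.198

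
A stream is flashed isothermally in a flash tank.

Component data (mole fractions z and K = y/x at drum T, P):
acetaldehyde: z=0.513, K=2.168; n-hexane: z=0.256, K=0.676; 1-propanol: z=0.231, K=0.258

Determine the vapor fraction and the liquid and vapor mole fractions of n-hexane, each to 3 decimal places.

Let ψ = V/F and solve Σ zᵢ(Kᵢ−1)/(1+ψ(Kᵢ−1)) = 0.
g(0) = ΣzᵢKᵢ − 1 = 0.345 and g(1) = 1 − Σzᵢ/Kᵢ = -0.511, so a root lies in (0, 1).
Iterate (Newton) starting at ψ = 0.68:
  ψ = 0.680: g = -0.1184, g' = -0.780 → ψ = 0.528
  ψ = 0.528: g = -0.0114, g' = -0.651 → ψ = 0.511
Converged at ψ = 0.511.
Compositions from xᵢ = zᵢ/(1+ψ(Kᵢ−1)), yᵢ = Kᵢxᵢ:
  acetaldehyde: x = 0.321, y = 0.697
  n-hexane: x = 0.307, y = 0.207
  1-propanol: x = 0.372, y = 0.096

ψ = 0.511, x_n-hexane = 0.307, y_n-hexane = 0.207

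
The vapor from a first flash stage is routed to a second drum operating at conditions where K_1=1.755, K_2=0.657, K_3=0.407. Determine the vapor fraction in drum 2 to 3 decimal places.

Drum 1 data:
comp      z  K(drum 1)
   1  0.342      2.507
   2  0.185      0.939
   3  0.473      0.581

V/F (drum 2) = 0.169

Drum 1:
Rachford–Rice: g(ψ₁) = Σ zᵢ(Kᵢ−1)/(1+ψ₁(Kᵢ−1)) = 0.
Feasibility: ΣzᵢKᵢ = 1.306, Σzᵢ/Kᵢ = 1.148 — both > 1, two phases present.
Newton iteration, ψ₁⁰ = 0.62:
  ψ₁ = 0.620: g = -0.0130, g' = -0.360 → ψ₁ = 0.584
Converged at ψ₁ = 0.584.
Drum-1 compositions:
  1: x = 0.182, y = 0.456
  2: x = 0.192, y = 0.180
  3: x = 0.626, y = 0.364
Drum-2 feed = drum-1 vapor: z₂ = (0.4560, 0.1801, 0.3639).
Drum 2:
Material balance + equilibrium reduce to Σ zᵢ(Kᵢ−1)/(1+ψ₂(Kᵢ−1)) = 0.
Feasibility: ΣzᵢKᵢ = 1.067, Σzᵢ/Kᵢ = 1.428 — both > 1, two phases present.
Newton–Raphson from ψ₂ = 0.5:
  ψ₂ = 0.500: g = -0.1314, g' = -0.426 → ψ₂ = 0.192
  ψ₂ = 0.192: g = -0.0089, g' = -0.386 → ψ₂ = 0.169
Converged at ψ₂ = 0.169.
  1: x = 0.404, y = 0.710
  2: x = 0.191, y = 0.126
  3: x = 0.404, y = 0.165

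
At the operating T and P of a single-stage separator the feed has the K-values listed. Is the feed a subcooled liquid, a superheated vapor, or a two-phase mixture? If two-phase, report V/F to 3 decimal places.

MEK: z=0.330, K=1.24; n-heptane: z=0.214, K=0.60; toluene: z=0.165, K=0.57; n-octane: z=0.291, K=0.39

ΣzᵢKᵢ = 0.745; Σzᵢ/Kᵢ = 1.658.
Since ΣzᵢKᵢ < 1 the mixture is below its bubble point — single liquid phase.

subcooled liquid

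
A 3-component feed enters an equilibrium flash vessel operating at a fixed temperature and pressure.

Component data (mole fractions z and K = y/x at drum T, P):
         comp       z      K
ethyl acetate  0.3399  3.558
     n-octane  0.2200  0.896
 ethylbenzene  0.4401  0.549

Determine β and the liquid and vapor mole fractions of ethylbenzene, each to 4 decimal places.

Let β = V/F and solve Σ zᵢ(Kᵢ−1)/(1+β(Kᵢ−1)) = 0.
Feasibility: ΣzᵢKᵢ = 1.6481, Σzᵢ/Kᵢ = 1.1427 — both > 1, two phases present.
Newton iteration, β⁰ = 0.5:
  β = 0.5000: g = 0.10110, g' = -0.5801 → β = 0.6743
  β = 0.6743: g = 0.00926, g' = -0.4872 → β = 0.6933
  β = 0.6933: g = 0.00006, g' = -0.4814 → β = 0.6934
Converged at β = 0.6934.
Compositions from xᵢ = zᵢ/(1+β(Kᵢ−1)), yᵢ = Kᵢxᵢ:
  ethyl acetate: x = 0.1225, y = 0.4360
  n-octane: x = 0.2371, y = 0.2124
  ethylbenzene: x = 0.6404, y = 0.3516

β = 0.6934, x_ethylbenzene = 0.6404, y_ethylbenzene = 0.3516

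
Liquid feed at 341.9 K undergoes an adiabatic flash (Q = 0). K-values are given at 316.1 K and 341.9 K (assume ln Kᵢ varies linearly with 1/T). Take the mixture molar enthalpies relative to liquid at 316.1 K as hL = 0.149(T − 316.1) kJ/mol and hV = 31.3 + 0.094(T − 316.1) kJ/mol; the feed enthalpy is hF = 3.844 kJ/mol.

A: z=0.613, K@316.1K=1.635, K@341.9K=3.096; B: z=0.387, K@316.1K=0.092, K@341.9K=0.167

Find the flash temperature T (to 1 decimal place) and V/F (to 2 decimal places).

T = 317.4 K, V/F = 0.12

Adiabatic flash: solve Rachford–Rice at each trial T, then check hF = ψ·hV(T) + (1−ψ)·hL(T).
  T = 316.1 K: K = (1.635, 0.092), RR gives ψ = 0.066, H_out = 2.055 kJ/mol
  T = 341.9 K: K = (3.096, 0.167), RR gives ψ = 0.551, H_out = 20.316 kJ/mol
  T = 329.0 K: K = (2.278, 0.125), RR gives ψ = 0.398, H_out = 14.101 kJ/mol
  T = 322.6 K: K = (1.939, 0.108), RR gives ψ = 0.275, H_out = 9.476 kJ/mol
  T = 319.4 K: K = (1.784, 0.100), RR gives ψ = 0.188, H_out = 6.329 kJ/mol
  T = 317.8 K: K = (1.711, 0.096), RR gives ψ = 0.134, H_out = 4.421 kJ/mol
Linear interpolation between T = 316.1 (H_out = 2.055) and T = 317.8 (H_out = 4.421) on hF = 3.844 gives T ≈ 317.4 K, at which ψ = 0.12.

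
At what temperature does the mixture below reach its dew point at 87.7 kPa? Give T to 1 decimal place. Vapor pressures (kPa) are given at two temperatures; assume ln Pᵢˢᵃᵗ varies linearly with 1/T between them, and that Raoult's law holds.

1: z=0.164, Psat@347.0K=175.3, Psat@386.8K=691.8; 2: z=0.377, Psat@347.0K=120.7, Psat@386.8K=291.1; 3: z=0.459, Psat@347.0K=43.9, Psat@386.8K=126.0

T = 355.5 K

Dew-point temperature: Σzᵢ·P/Pᵢˢᵃᵗ(T) = 1. Interpolate ln Pᵢˢᵃᵗ = aᵢ + bᵢ/T.
  T = 347.0 K: ΣzᵢP/Pᵢˢᵃᵗ = 1.2729
  T = 386.8 K: ΣzᵢP/Pᵢˢᵃᵗ = 0.4538
  T = 366.9 K: ΣzᵢP/Pᵢˢᵃᵗ = 0.7380
  T = 356.9 K: ΣzᵢP/Pᵢˢᵃᵗ = 0.9628
  T = 351.9 K: ΣzᵢP/Pᵢˢᵃᵗ = 1.1063
  T = 354.4 K: ΣzᵢP/Pᵢˢᵃᵗ = 1.0315
Interpolating between 354.4 K and 356.9 K gives T ≈ 355.5 K.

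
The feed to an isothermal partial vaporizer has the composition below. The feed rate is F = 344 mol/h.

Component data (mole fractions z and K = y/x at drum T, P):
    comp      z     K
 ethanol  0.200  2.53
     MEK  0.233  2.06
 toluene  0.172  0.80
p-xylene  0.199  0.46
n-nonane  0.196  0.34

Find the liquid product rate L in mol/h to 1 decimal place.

L = 198.5 mol/h

Rachford–Rice: g(ψ) = Σ zᵢ(Kᵢ−1)/(1+ψ(Kᵢ−1)) = 0.
g(0) = ΣzᵢKᵢ − 1 = 0.282 and g(1) = 1 − Σzᵢ/Kᵢ = -0.416, so a root lies in (0, 1).
Iterate (Newton) starting at ψ = 0.5:
  ψ = 0.500: g = -0.0437, g' = -0.570 → ψ = 0.423
Converged at ψ = 0.423.
Then V = ψ·F = 0.4230·344 = 145.5 mol/h and L = F − V = 198.5 mol/h.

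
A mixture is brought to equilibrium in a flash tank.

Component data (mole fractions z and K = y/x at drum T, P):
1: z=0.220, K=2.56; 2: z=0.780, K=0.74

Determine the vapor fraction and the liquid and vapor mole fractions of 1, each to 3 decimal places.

Material balance + equilibrium reduce to Σ zᵢ(Kᵢ−1)/(1+ψ(Kᵢ−1)) = 0.
Feasibility: ΣzᵢKᵢ = 1.140, Σzᵢ/Kᵢ = 1.140 — both > 1, two phases present.
Newton–Raphson from ψ = 0.66:
  ψ = 0.660: g = -0.0757, g' = -0.207 → ψ = 0.294
  ψ = 0.294: g = 0.0157, g' = -0.314 → ψ = 0.344
  ψ = 0.344: g = 0.0006, g' = -0.290 → ψ = 0.346
Converged at ψ = 0.346.
Compositions from xᵢ = zᵢ/(1+ψ(Kᵢ−1)), yᵢ = Kᵢxᵢ:
  1: x = 0.143, y = 0.366
  2: x = 0.857, y = 0.634

ψ = 0.346, x_1 = 0.143, y_1 = 0.366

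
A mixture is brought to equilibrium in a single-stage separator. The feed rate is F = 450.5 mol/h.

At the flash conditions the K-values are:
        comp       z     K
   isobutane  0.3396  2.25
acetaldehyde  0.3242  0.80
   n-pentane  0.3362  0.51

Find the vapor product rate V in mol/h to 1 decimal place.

Material balance + equilibrium reduce to Σ zᵢ(Kᵢ−1)/(1+ψ(Kᵢ−1)) = 0.
Feasibility: ΣzᵢKᵢ = 1.1949, Σzᵢ/Kᵢ = 1.2154 — both > 1, two phases present.
Newton–Raphson from ψ = 0.5:
  ψ = 0.5000: g = -0.02901, g' = -0.3586 → ψ = 0.4191
  ψ = 0.4191: g = 0.00048, g' = -0.3718 → ψ = 0.4204
Converged at ψ = 0.4204.
Then V = ψ·F = 0.4204·450.5 = 189.4 mol/h and L = F − V = 261.1 mol/h.

V = 189.4 mol/h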